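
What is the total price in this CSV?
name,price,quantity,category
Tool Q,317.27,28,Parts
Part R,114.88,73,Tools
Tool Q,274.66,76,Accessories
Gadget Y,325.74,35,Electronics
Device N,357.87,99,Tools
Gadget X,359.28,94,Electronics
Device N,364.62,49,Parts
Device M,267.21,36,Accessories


Computing total price:
Values: [317.27, 114.88, 274.66, 325.74, 357.87, 359.28, 364.62, 267.21]
Sum = 2381.53

2381.53


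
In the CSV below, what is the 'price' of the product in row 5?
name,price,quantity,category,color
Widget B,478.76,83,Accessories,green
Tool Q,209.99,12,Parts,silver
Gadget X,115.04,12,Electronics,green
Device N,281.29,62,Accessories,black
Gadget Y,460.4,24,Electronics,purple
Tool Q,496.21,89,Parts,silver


Query: Row 5 ('Gadget Y'), column 'price'
Value: 460.4

460.4


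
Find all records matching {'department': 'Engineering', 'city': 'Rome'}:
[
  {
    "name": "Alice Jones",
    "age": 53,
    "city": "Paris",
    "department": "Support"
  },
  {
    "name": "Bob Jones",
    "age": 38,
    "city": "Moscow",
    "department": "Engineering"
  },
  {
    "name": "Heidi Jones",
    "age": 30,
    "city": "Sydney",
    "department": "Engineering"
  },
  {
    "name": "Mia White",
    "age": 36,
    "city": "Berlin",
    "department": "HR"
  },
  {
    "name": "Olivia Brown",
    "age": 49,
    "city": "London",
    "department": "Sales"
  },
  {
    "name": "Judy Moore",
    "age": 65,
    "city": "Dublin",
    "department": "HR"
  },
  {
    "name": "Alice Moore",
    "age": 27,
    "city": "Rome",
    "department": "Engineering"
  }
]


Search criteria: {'department': 'Engineering', 'city': 'Rome'}

Checking 7 records:
  Alice Jones: {department: Support, city: Paris}
  Bob Jones: {department: Engineering, city: Moscow}
  Heidi Jones: {department: Engineering, city: Sydney}
  Mia White: {department: HR, city: Berlin}
  Olivia Brown: {department: Sales, city: London}
  Judy Moore: {department: HR, city: Dublin}
  Alice Moore: {department: Engineering, city: Rome} <-- MATCH

Matches: ["Alice Moore"]

["Alice Moore"]


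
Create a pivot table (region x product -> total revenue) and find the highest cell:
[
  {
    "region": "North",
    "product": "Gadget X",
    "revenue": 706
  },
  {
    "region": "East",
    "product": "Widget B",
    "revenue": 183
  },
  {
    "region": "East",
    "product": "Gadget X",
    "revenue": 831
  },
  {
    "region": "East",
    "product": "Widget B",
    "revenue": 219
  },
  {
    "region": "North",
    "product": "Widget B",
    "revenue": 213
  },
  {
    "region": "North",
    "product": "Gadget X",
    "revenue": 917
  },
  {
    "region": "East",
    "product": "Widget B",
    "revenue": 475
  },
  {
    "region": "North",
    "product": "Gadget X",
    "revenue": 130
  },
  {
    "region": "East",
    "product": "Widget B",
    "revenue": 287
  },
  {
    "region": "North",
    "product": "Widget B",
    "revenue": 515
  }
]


Pivot: region (rows) x product (columns) -> total revenue

     Gadget X      Widget B    
East           831          1164  
North         1753           728  

Highest: North / Gadget X = $1753

North / Gadget X = $1753


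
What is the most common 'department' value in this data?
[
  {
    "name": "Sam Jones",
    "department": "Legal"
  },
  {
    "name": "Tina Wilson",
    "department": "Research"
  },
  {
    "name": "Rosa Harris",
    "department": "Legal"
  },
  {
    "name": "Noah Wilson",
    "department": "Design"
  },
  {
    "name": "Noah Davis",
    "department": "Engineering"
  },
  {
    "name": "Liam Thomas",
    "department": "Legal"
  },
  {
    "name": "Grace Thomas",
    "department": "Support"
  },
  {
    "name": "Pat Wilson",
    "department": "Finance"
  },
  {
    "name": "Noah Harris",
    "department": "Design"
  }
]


Counting 'department' values across 9 records:

  Legal: 3 ###
  Design: 2 ##
  Research: 1 #
  Engineering: 1 #
  Support: 1 #
  Finance: 1 #

Most common: Legal (3 times)

Legal (3 times)


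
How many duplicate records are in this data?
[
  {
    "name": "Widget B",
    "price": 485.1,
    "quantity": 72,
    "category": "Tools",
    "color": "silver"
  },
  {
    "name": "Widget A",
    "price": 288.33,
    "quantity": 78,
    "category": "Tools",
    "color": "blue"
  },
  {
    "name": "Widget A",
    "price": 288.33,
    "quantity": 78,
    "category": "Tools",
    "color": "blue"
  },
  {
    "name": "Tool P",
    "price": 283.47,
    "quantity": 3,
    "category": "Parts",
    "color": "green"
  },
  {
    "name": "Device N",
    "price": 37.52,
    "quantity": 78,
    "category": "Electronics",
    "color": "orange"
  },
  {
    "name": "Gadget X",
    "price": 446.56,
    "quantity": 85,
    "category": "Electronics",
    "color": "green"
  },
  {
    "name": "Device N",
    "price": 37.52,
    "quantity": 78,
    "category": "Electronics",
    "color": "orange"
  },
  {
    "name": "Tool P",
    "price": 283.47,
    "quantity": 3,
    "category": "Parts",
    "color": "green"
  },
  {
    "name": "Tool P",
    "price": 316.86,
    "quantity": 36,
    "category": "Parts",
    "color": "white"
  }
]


Checking 9 records for duplicates:

  Row 1: Widget B ($485.1, qty 72)
  Row 2: Widget A ($288.33, qty 78)
  Row 3: Widget A ($288.33, qty 78) <-- DUPLICATE
  Row 4: Tool P ($283.47, qty 3)
  Row 5: Device N ($37.52, qty 78)
  Row 6: Gadget X ($446.56, qty 85)
  Row 7: Device N ($37.52, qty 78) <-- DUPLICATE
  Row 8: Tool P ($283.47, qty 3) <-- DUPLICATE
  Row 9: Tool P ($316.86, qty 36)

Duplicates found: 3
Unique records: 6

3 duplicates, 6 unique


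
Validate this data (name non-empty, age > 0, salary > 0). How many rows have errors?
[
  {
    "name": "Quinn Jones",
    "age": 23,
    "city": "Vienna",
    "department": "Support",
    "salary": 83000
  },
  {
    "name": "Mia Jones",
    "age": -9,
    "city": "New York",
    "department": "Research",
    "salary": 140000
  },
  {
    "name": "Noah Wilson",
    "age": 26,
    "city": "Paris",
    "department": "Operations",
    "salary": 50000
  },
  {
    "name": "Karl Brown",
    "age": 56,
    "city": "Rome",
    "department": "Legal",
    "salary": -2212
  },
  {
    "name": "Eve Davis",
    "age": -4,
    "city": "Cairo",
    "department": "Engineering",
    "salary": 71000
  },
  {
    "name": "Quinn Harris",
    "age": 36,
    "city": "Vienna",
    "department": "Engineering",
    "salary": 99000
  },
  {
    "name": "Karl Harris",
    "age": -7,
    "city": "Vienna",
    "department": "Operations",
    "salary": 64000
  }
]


Validating 7 records:
Rules: name non-empty, age > 0, salary > 0

  Row 1 (Quinn Jones): OK
  Row 2 (Mia Jones): negative age: -9
  Row 3 (Noah Wilson): OK
  Row 4 (Karl Brown): negative salary: -2212
  Row 5 (Eve Davis): negative age: -4
  Row 6 (Quinn Harris): OK
  Row 7 (Karl Harris): negative age: -7

Total errors: 4

4 errors


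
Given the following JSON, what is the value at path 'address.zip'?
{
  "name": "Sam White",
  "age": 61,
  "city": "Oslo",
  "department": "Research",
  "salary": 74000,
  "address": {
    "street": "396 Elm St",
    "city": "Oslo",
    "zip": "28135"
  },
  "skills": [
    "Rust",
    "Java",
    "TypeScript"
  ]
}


Query: address.zip
Path: address -> zip
Value: 28135

28135


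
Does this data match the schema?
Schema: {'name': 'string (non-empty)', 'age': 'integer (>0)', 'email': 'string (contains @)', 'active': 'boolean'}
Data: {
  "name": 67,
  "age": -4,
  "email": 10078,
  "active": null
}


Validating each field against schema:
  name: FAIL (67 is not a string)
  age: FAIL (-4 is not > 0)
  email: FAIL (10078 is not a string)
  active: FAIL (null is not a boolean)

Result: INVALID (4 errors: name, age, email, active)

INVALID (4 errors: name, age, email, active)


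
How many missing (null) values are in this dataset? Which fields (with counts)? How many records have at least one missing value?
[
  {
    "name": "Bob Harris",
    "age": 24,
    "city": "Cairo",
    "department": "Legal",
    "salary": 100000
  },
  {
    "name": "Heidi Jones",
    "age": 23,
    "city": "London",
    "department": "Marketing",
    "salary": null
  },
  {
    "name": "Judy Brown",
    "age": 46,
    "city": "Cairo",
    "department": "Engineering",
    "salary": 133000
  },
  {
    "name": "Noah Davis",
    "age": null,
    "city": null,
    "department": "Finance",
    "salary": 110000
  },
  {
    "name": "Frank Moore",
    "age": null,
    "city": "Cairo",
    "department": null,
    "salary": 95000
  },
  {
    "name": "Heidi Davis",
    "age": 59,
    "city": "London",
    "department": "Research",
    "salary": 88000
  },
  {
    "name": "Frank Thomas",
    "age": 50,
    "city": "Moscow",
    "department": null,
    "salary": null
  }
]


Checking for missing (null) values in 7 records:

  Bob Harris: complete
  Heidi Jones: salary
  Judy Brown: complete
  Noah Davis: age, city
  Frank Moore: age, department
  Heidi Davis: complete
  Frank Thomas: department, salary

Per field:
  name: 0 missing
  age: 2 missing
  city: 1 missing
  department: 2 missing
  salary: 2 missing

Total missing values: 7
Records with any missing: 4

7 missing values (age: 2, city: 1, department: 2, salary: 2); 4 incomplete records


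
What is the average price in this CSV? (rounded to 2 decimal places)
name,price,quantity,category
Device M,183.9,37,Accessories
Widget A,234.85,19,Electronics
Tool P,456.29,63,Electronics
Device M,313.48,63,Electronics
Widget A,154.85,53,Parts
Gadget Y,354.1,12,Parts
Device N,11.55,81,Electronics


Computing average price:
Values: [183.9, 234.85, 456.29, 313.48, 154.85, 354.1, 11.55]
Sum = 1709.02
Count = 7
Average = 1709.02/7 ≈ 244.15 (rounded to 2 decimal places)

244.15


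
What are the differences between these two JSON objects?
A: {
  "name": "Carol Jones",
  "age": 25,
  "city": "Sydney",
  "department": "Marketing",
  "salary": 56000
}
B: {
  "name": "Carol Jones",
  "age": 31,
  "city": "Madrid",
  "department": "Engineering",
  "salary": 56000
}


Comparing each field (in key order):
  name: same
  age: DIFFERENT
  city: DIFFERENT
  department: DIFFERENT
  salary: same
Differences:
  age: 25 -> 31
  city: Sydney -> Madrid
  department: Marketing -> Engineering

3 field(s) changed

3 changes: age, city, department


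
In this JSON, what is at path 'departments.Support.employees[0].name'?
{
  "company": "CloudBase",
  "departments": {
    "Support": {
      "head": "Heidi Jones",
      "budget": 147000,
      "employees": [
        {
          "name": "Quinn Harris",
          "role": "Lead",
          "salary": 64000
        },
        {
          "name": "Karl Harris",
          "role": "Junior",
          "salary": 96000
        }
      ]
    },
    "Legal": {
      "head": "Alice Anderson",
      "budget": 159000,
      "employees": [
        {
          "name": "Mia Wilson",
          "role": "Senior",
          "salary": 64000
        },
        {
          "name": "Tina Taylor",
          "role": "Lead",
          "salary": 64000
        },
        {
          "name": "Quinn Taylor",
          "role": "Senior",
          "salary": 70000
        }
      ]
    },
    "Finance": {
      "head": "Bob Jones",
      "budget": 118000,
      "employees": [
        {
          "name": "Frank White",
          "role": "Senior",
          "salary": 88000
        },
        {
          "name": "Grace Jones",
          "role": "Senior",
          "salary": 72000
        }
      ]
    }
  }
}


Path: departments.Support.employees[0].name

Navigate:
  -> departments
  -> Support
  -> employees[0].name = 'Quinn Harris'

Quinn Harris


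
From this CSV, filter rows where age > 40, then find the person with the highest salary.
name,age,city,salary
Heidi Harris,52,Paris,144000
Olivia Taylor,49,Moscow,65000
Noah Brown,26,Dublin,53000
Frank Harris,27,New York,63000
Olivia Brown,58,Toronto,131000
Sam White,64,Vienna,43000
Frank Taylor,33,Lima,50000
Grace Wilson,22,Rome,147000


Filter: age > 40
Sort by: salary (descending)

Filtered records (4):
  Heidi Harris, age 52, salary $144000
  Olivia Brown, age 58, salary $131000
  Olivia Taylor, age 49, salary $65000
  Sam White, age 64, salary $43000

Highest salary: Heidi Harris ($144000)

Heidi Harris


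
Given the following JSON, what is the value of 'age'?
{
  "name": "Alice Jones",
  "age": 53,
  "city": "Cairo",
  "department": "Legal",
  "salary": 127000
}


Looking up field 'age'
Value: 53

53


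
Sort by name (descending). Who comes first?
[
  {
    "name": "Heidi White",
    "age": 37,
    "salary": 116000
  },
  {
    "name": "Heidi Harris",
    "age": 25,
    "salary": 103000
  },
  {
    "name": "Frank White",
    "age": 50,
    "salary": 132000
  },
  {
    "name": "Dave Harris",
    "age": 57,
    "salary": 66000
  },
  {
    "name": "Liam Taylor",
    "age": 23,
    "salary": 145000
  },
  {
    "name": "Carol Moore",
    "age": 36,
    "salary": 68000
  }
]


Sort by: name (descending)

Sorted order:
  1. Liam Taylor (name = Liam Taylor)
  2. Heidi White (name = Heidi White)
  3. Heidi Harris (name = Heidi Harris)
  4. Frank White (name = Frank White)
  5. Dave Harris (name = Dave Harris)
  6. Carol Moore (name = Carol Moore)

First: Liam Taylor

Liam Taylor


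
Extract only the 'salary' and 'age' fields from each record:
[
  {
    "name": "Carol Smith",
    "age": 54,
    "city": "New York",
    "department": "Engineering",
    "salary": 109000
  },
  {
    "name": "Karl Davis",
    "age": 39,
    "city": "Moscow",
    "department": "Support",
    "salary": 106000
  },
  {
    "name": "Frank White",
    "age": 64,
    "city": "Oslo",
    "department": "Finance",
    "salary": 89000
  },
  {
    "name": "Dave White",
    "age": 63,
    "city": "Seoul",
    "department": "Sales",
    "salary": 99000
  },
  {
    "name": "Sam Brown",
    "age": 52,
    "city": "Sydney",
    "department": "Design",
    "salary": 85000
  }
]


Original: 5 records with fields: name, age, city, department, salary
Keep: ['salary', 'age']
Drop: ['name', 'city', 'department']
Result: 5 records, 2 fields each

[
  {
    "salary": 109000,
    "age": 54
  },
  {
    "salary": 106000,
    "age": 39
  },
  {
    "salary": 89000,
    "age": 64
  },
  {
    "salary": 99000,
    "age": 63
  },
  {
    "salary": 85000,
    "age": 52
  }
]


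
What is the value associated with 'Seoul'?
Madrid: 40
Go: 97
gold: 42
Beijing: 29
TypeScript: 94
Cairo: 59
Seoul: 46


Looking up key 'Seoul'
Value: 46

46


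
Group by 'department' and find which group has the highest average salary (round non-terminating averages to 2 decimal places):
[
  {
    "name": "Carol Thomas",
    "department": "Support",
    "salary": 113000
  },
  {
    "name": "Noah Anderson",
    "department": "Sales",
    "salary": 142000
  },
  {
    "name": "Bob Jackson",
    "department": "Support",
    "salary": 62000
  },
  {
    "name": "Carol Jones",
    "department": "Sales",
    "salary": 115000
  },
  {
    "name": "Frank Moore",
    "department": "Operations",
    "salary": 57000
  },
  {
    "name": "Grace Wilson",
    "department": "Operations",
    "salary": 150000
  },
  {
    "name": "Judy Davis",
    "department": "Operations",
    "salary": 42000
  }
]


Group by: department

Groups:
  Operations: 3 people, avg salary = 249000/3 = $83000
  Sales: 2 people, avg salary = 257000/2 = $128500
  Support: 2 people, avg salary = 175000/2 = $87500

Highest average salary: Sales ($128500)

Sales ($128500)


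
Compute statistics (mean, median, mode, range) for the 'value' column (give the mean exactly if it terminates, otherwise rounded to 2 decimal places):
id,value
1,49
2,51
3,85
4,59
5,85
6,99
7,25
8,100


Data: [49, 51, 85, 59, 85, 99, 25, 100]
Count: 8
Sum: 553
Mean: 553/8 = 69.125
Sorted: [25, 49, 51, 59, 85, 85, 99, 100]
Median: 72.0
Mode: 85 (2 times)
Range: 100 - 25 = 75
Min: 25, Max: 100

mean=69.125, median=72.0, mode=85, range=75


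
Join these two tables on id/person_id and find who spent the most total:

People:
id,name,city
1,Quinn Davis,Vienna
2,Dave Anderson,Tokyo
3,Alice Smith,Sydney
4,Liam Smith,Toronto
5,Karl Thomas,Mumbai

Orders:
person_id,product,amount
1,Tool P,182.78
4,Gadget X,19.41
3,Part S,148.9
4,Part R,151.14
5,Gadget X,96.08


Join on: people.id = orders.person_id

Joined rows:
  Quinn Davis (Vienna) bought Tool P for $182.78
  Liam Smith (Toronto) bought Gadget X for $19.41
  Alice Smith (Sydney) bought Part S for $148.9
  Liam Smith (Toronto) bought Part R for $151.14
  Karl Thomas (Mumbai) bought Gadget X for $96.08

Total per person:
  Quinn Davis: $182.78
  Liam Smith: $170.55
  Alice Smith: $148.90
  Karl Thomas: $96.08

Top spender: Quinn Davis ($182.78)

Quinn Davis ($182.78)


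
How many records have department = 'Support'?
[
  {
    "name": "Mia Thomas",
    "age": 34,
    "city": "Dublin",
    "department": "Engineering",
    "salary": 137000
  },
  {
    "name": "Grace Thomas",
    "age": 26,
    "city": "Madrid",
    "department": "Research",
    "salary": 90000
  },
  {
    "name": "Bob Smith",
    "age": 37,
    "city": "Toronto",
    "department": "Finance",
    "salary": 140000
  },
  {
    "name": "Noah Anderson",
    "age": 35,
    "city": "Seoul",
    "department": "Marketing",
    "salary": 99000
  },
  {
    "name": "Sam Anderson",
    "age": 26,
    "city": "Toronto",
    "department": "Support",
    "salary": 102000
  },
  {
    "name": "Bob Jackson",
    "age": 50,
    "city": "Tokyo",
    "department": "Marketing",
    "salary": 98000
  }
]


Data: 6 records
Condition: department = 'Support'

Checking each record:
  Mia Thomas: Engineering
  Grace Thomas: Research
  Bob Smith: Finance
  Noah Anderson: Marketing
  Sam Anderson: Support MATCH
  Bob Jackson: Marketing

Count: 1

1


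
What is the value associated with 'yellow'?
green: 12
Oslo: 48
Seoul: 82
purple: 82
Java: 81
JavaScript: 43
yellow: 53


Looking up key 'yellow'
Value: 53

53


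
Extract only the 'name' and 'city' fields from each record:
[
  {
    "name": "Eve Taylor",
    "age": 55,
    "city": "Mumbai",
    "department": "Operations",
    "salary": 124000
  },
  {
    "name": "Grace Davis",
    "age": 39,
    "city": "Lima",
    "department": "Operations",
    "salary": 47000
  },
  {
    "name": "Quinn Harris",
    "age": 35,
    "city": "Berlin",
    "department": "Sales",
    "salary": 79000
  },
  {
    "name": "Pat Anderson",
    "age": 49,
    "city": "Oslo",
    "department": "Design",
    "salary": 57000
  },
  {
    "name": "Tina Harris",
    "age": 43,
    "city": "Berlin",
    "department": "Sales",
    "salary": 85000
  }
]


Original: 5 records with fields: name, age, city, department, salary
Keep: ['name', 'city']
Drop: ['age', 'department', 'salary']
Result: 5 records, 2 fields each

[
  {
    "name": "Eve Taylor",
    "city": "Mumbai"
  },
  {
    "name": "Grace Davis",
    "city": "Lima"
  },
  {
    "name": "Quinn Harris",
    "city": "Berlin"
  },
  {
    "name": "Pat Anderson",
    "city": "Oslo"
  },
  {
    "name": "Tina Harris",
    "city": "Berlin"
  }
]


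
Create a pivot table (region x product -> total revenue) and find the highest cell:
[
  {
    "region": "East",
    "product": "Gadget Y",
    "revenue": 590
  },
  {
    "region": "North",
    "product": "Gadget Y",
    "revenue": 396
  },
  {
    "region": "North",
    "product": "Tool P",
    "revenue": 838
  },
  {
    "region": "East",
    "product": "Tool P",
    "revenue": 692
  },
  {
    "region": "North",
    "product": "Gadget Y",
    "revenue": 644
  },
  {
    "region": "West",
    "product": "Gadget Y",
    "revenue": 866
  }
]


Pivot: region (rows) x product (columns) -> total revenue

     Gadget Y      Tool P      
East           590           692  
North         1040           838  
West           866             0  

Highest: North / Gadget Y = $1040

North / Gadget Y = $1040


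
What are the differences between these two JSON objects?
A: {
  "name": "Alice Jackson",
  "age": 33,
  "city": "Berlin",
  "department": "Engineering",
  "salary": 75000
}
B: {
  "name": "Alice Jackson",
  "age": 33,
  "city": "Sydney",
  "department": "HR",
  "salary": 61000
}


Comparing each field (in key order):
  name: same
  age: same
  city: DIFFERENT
  department: DIFFERENT
  salary: DIFFERENT
Differences:
  city: Berlin -> Sydney
  department: Engineering -> HR
  salary: 75000 -> 61000

3 field(s) changed

3 changes: city, department, salary


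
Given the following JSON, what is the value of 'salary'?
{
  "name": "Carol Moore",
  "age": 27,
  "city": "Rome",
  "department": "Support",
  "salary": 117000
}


Looking up field 'salary'
Value: 117000

117000


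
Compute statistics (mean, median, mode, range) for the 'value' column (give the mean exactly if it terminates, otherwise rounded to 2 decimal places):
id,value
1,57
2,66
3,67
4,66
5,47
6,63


Data: [57, 66, 67, 66, 47, 63]
Count: 6
Sum: 366
Mean: 366/6 = 61
Sorted: [47, 57, 63, 66, 66, 67]
Median: 64.5
Mode: 66 (2 times)
Range: 67 - 47 = 20
Min: 47, Max: 67

mean=61, median=64.5, mode=66, range=20


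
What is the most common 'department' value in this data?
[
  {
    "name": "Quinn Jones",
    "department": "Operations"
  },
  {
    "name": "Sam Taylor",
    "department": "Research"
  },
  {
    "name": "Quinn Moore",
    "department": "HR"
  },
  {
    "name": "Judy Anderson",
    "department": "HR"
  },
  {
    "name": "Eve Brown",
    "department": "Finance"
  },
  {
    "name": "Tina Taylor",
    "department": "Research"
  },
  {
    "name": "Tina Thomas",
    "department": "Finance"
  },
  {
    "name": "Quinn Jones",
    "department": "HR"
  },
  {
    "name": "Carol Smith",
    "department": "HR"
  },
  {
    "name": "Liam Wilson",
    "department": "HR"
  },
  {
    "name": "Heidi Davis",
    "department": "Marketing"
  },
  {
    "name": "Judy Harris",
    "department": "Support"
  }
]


Counting 'department' values across 12 records:

  HR: 5 #####
  Research: 2 ##
  Finance: 2 ##
  Operations: 1 #
  Marketing: 1 #
  Support: 1 #

Most common: HR (5 times)

HR (5 times)


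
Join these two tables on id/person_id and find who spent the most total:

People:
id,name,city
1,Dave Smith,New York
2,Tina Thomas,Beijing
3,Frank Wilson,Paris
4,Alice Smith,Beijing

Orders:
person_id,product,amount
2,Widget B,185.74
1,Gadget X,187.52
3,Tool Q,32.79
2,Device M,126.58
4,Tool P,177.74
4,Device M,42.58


Join on: people.id = orders.person_id

Joined rows:
  Tina Thomas (Beijing) bought Widget B for $185.74
  Dave Smith (New York) bought Gadget X for $187.52
  Frank Wilson (Paris) bought Tool Q for $32.79
  Tina Thomas (Beijing) bought Device M for $126.58
  Alice Smith (Beijing) bought Tool P for $177.74
  Alice Smith (Beijing) bought Device M for $42.58

Total per person:
  Tina Thomas: $312.32
  Alice Smith: $220.32
  Dave Smith: $187.52
  Frank Wilson: $32.79

Top spender: Tina Thomas ($312.32)

Tina Thomas ($312.32)


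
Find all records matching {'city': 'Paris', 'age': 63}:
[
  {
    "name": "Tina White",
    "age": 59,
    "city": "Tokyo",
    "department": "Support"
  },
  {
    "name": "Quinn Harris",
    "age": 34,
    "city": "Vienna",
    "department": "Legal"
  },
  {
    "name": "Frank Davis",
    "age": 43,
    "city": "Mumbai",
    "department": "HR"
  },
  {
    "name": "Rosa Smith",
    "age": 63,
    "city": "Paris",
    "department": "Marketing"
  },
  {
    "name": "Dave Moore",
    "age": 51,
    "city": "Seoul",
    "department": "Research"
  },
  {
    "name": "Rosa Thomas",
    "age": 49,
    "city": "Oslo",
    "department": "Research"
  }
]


Search criteria: {'city': 'Paris', 'age': 63}

Checking 6 records:
  Tina White: {city: Tokyo, age: 59}
  Quinn Harris: {city: Vienna, age: 34}
  Frank Davis: {city: Mumbai, age: 43}
  Rosa Smith: {city: Paris, age: 63} <-- MATCH
  Dave Moore: {city: Seoul, age: 51}
  Rosa Thomas: {city: Oslo, age: 49}

Matches: ["Rosa Smith"]

["Rosa Smith"]


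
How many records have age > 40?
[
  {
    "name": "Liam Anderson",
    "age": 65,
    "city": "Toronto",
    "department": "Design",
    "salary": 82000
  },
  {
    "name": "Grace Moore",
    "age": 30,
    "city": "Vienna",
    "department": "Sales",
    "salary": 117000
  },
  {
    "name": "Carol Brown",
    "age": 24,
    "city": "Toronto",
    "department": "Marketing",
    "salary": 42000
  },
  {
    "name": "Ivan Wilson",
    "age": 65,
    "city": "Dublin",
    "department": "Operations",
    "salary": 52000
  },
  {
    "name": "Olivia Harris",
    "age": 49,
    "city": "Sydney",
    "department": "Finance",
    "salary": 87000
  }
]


Data: 5 records
Condition: age > 40

Checking each record:
  Liam Anderson: 65 MATCH
  Grace Moore: 30
  Carol Brown: 24
  Ivan Wilson: 65 MATCH
  Olivia Harris: 49 MATCH

Count: 3

3


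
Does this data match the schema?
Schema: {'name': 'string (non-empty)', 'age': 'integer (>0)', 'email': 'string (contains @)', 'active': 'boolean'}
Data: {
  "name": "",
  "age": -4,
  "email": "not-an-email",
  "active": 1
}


Validating each field against schema:
  name: FAIL ("" is an empty string)
  age: FAIL (-4 is not > 0)
  email: FAIL ("not-an-email" does not contain @)
  active: FAIL (1 is not a boolean)

Result: INVALID (4 errors: name, age, email, active)

INVALID (4 errors: name, age, email, active)


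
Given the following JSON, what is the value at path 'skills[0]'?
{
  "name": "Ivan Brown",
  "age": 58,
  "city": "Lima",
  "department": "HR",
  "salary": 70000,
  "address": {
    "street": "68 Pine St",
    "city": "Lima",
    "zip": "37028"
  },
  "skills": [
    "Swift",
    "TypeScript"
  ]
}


Query: skills[0]
Path: skills -> first element
Value: Swift

Swift


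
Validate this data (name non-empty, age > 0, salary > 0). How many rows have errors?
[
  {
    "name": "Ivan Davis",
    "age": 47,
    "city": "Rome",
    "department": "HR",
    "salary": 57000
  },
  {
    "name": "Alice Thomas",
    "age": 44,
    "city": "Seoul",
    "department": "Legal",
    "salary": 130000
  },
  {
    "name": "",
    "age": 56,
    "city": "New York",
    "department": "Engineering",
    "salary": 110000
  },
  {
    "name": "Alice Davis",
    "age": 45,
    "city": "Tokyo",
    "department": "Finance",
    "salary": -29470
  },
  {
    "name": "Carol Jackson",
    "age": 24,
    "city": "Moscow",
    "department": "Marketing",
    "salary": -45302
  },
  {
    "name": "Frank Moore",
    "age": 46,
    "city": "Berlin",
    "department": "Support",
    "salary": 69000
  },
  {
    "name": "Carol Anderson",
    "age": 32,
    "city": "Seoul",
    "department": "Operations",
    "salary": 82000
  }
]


Validating 7 records:
Rules: name non-empty, age > 0, salary > 0

  Row 1 (Ivan Davis): OK
  Row 2 (Alice Thomas): OK
  Row 3 (???): empty name
  Row 4 (Alice Davis): negative salary: -29470
  Row 5 (Carol Jackson): negative salary: -45302
  Row 6 (Frank Moore): OK
  Row 7 (Carol Anderson): OK

Total errors: 3

3 errors


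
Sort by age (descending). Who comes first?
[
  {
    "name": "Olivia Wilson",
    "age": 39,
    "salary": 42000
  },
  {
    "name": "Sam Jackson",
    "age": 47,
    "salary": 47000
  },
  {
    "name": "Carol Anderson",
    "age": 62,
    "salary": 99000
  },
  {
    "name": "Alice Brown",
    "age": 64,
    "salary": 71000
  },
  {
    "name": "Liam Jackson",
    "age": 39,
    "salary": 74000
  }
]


Sort by: age (descending)

Sorted order:
  1. Alice Brown (age = 64)
  2. Carol Anderson (age = 62)
  3. Sam Jackson (age = 47)
  4. Olivia Wilson (age = 39)
  5. Liam Jackson (age = 39)

First: Alice Brown

Alice Brown


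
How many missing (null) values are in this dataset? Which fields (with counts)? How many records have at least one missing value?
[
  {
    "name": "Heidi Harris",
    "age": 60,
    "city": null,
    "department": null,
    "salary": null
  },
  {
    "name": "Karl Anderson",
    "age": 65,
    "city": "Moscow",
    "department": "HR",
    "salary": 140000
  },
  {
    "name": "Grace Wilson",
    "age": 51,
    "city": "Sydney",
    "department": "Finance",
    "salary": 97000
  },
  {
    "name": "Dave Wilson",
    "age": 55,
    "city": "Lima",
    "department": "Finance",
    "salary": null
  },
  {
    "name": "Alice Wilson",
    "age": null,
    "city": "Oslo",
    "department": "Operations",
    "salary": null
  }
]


Checking for missing (null) values in 5 records:

  Heidi Harris: city, department, salary
  Karl Anderson: complete
  Grace Wilson: complete
  Dave Wilson: salary
  Alice Wilson: age, salary

Per field:
  name: 0 missing
  age: 1 missing
  city: 1 missing
  department: 1 missing
  salary: 3 missing

Total missing values: 6
Records with any missing: 3

6 missing values (age: 1, city: 1, department: 1, salary: 3); 3 incomplete records


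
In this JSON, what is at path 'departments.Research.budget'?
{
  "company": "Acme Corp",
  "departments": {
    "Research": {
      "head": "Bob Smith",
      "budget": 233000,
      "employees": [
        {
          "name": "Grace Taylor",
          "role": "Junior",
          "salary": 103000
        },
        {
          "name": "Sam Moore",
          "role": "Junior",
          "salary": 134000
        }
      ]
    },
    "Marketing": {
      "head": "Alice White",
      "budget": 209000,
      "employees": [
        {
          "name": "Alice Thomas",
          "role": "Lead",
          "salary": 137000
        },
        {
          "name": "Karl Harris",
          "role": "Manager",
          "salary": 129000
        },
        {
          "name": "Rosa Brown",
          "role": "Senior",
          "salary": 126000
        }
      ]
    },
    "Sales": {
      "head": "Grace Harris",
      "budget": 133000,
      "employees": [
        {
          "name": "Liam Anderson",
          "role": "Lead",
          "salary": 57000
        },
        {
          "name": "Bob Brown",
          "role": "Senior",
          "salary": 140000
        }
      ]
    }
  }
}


Path: departments.Research.budget

Navigate:
  -> departments
  -> Research
  -> budget = 233000

233000


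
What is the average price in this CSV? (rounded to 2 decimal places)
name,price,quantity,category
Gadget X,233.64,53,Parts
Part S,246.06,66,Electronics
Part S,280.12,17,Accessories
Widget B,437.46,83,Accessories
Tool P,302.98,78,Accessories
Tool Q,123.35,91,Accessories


Computing average price:
Values: [233.64, 246.06, 280.12, 437.46, 302.98, 123.35]
Sum = 1623.61
Count = 6
Average = 1623.61/6 ≈ 270.60 (rounded to 2 decimal places)

270.60


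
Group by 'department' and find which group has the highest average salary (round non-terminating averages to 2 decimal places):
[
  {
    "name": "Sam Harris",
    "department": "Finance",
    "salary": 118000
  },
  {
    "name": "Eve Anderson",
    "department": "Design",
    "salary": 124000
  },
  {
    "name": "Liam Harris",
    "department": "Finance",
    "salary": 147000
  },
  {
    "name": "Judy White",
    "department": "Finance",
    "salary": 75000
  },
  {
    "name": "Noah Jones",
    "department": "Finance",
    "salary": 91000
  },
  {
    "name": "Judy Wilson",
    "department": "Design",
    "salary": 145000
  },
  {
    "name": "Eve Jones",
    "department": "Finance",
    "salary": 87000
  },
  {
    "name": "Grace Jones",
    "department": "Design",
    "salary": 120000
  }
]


Group by: department

Groups:
  Design: 3 people, avg salary = 389000/3 ≈ $129666.67
  Finance: 5 people, avg salary = 518000/5 = $103600

Highest average salary: Design (≈$129666.67)

Design (≈$129666.67)


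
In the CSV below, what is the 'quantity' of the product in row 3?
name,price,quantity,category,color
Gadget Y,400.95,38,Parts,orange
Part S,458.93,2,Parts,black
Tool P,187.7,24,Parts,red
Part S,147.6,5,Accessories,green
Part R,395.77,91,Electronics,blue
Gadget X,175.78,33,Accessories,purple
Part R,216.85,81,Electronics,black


Query: Row 3 ('Tool P'), column 'quantity'
Value: 24

24


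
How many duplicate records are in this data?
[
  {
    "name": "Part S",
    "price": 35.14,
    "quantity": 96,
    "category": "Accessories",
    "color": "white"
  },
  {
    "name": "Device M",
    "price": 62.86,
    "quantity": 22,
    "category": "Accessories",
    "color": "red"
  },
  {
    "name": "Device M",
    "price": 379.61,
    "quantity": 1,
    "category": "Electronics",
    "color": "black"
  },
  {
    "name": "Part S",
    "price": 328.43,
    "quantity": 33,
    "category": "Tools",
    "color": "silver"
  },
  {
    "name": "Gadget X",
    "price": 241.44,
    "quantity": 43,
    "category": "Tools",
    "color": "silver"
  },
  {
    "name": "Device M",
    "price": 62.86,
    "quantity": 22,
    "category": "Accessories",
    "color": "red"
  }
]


Checking 6 records for duplicates:

  Row 1: Part S ($35.14, qty 96)
  Row 2: Device M ($62.86, qty 22)
  Row 3: Device M ($379.61, qty 1)
  Row 4: Part S ($328.43, qty 33)
  Row 5: Gadget X ($241.44, qty 43)
  Row 6: Device M ($62.86, qty 22) <-- DUPLICATE

Duplicates found: 1
Unique records: 5

1 duplicates, 5 unique


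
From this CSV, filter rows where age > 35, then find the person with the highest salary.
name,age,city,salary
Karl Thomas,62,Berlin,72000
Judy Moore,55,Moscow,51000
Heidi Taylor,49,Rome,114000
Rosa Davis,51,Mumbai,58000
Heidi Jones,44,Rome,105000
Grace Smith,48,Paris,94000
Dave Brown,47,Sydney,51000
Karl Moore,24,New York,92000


Filter: age > 35
Sort by: salary (descending)

Filtered records (7):
  Heidi Taylor, age 49, salary $114000
  Heidi Jones, age 44, salary $105000
  Grace Smith, age 48, salary $94000
  Karl Thomas, age 62, salary $72000
  Rosa Davis, age 51, salary $58000
  Judy Moore, age 55, salary $51000
  Dave Brown, age 47, salary $51000

Highest salary: Heidi Taylor ($114000)

Heidi Taylor


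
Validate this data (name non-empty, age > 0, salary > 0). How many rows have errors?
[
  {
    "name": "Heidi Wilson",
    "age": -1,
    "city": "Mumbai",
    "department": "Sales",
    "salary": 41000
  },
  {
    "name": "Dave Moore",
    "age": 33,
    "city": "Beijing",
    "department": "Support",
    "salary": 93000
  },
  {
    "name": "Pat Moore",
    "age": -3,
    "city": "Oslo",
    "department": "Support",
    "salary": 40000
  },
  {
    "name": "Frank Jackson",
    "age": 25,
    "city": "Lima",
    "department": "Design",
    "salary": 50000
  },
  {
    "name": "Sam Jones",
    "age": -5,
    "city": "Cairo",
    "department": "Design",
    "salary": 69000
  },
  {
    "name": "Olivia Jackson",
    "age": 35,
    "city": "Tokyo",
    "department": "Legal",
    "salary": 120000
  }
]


Validating 6 records:
Rules: name non-empty, age > 0, salary > 0

  Row 1 (Heidi Wilson): negative age: -1
  Row 2 (Dave Moore): OK
  Row 3 (Pat Moore): negative age: -3
  Row 4 (Frank Jackson): OK
  Row 5 (Sam Jones): negative age: -5
  Row 6 (Olivia Jackson): OK

Total errors: 3

3 errors


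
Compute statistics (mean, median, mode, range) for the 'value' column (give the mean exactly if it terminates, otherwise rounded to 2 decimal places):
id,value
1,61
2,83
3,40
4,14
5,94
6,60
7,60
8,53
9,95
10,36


Data: [61, 83, 40, 14, 94, 60, 60, 53, 95, 36]
Count: 10
Sum: 596
Mean: 596/10 = 59.6
Sorted: [14, 36, 40, 53, 60, 60, 61, 83, 94, 95]
Median: 60.0
Mode: 60 (2 times)
Range: 95 - 14 = 81
Min: 14, Max: 95

mean=59.6, median=60.0, mode=60, range=81


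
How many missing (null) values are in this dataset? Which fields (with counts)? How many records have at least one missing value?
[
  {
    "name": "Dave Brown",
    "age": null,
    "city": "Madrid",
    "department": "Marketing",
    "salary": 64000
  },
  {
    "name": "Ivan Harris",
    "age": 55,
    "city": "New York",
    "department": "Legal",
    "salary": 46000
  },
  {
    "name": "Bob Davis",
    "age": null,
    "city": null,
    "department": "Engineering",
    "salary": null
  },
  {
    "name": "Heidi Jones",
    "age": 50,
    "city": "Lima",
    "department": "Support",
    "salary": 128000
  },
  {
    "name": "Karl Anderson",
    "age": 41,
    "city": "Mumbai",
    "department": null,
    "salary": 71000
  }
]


Checking for missing (null) values in 5 records:

  Dave Brown: age
  Ivan Harris: complete
  Bob Davis: age, city, salary
  Heidi Jones: complete
  Karl Anderson: department

Per field:
  name: 0 missing
  age: 2 missing
  city: 1 missing
  department: 1 missing
  salary: 1 missing

Total missing values: 5
Records with any missing: 3

5 missing values (age: 2, city: 1, department: 1, salary: 1); 3 incomplete records


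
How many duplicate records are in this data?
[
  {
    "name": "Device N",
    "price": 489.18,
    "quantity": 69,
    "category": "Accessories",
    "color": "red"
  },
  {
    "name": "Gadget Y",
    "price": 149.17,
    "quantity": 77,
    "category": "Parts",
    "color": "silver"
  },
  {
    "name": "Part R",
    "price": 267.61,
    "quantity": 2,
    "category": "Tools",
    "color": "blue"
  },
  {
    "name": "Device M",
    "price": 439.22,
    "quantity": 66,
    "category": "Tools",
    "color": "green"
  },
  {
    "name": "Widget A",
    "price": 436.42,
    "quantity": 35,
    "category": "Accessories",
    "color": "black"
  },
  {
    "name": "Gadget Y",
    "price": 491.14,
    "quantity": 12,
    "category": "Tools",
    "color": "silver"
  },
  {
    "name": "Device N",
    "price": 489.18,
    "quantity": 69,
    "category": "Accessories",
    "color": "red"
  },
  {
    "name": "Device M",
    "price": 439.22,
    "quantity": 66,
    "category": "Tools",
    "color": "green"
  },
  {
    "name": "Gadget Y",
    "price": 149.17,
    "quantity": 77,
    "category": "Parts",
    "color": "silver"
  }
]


Checking 9 records for duplicates:

  Row 1: Device N ($489.18, qty 69)
  Row 2: Gadget Y ($149.17, qty 77)
  Row 3: Part R ($267.61, qty 2)
  Row 4: Device M ($439.22, qty 66)
  Row 5: Widget A ($436.42, qty 35)
  Row 6: Gadget Y ($491.14, qty 12)
  Row 7: Device N ($489.18, qty 69) <-- DUPLICATE
  Row 8: Device M ($439.22, qty 66) <-- DUPLICATE
  Row 9: Gadget Y ($149.17, qty 77) <-- DUPLICATE

Duplicates found: 3
Unique records: 6

3 duplicates, 6 unique


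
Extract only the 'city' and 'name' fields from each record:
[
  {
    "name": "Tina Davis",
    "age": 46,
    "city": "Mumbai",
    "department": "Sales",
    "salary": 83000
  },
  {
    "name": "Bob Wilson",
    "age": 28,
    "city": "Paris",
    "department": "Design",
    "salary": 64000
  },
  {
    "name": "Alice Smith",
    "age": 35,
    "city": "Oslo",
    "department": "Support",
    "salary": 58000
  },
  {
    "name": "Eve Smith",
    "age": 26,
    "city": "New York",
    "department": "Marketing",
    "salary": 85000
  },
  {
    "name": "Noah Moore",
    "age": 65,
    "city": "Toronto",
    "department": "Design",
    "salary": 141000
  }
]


Original: 5 records with fields: name, age, city, department, salary
Keep: ['city', 'name']
Drop: ['age', 'department', 'salary']
Result: 5 records, 2 fields each

[
  {
    "city": "Mumbai",
    "name": "Tina Davis"
  },
  {
    "city": "Paris",
    "name": "Bob Wilson"
  },
  {
    "city": "Oslo",
    "name": "Alice Smith"
  },
  {
    "city": "New York",
    "name": "Eve Smith"
  },
  {
    "city": "Toronto",
    "name": "Noah Moore"
  }
]


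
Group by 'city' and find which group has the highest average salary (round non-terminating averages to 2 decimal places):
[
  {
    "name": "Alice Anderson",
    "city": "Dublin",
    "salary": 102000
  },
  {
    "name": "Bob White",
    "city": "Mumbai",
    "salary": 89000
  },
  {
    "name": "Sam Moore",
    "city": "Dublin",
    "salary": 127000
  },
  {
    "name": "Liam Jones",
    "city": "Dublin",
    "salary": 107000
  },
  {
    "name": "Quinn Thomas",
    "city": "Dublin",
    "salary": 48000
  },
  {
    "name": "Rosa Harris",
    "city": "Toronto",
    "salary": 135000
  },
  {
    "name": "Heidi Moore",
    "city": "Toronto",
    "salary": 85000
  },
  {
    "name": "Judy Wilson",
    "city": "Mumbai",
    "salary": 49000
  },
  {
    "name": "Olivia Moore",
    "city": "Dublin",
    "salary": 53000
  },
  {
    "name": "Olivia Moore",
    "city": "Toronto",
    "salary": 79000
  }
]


Group by: city

Groups:
  Dublin: 5 people, avg salary = 437000/5 = $87400
  Mumbai: 2 people, avg salary = 138000/2 = $69000
  Toronto: 3 people, avg salary = 299000/3 ≈ $99666.67

Highest average salary: Toronto (≈$99666.67)

Toronto (≈$99666.67)
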